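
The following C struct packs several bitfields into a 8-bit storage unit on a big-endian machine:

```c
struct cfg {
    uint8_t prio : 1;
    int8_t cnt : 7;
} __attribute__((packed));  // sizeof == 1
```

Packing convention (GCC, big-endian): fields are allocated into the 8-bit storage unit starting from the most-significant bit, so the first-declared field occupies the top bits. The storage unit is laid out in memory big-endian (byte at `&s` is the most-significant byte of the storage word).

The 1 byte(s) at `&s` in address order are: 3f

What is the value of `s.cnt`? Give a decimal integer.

63

[0]=0x3f (big-endian) → word 0x3f
prio [7+:1] = (word>>7) & 0x1 = 0
cnt [0+:7] = (word>>0) & 0x7f = 63  ←
cnt signed 7b, MSB=0: value = 63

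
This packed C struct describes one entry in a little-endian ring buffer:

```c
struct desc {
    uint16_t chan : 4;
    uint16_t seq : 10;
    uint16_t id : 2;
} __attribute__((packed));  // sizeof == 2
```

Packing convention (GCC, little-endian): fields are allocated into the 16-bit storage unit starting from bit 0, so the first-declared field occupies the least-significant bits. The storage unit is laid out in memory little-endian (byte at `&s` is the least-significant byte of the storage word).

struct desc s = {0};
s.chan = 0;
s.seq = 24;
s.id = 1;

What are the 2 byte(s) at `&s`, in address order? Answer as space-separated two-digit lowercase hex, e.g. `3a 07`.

80 41

chan (4b) val=0 bits=0x0 at bit 0: 0x0000
seq (10b) val=24 bits=0x18 at bit 4: 0x0180
id (2b) val=1 bits=0x1 at bit 14: 0x4180
word = 0x4180 → little-endian bytes:
  [0]=0x80  [1]=0x41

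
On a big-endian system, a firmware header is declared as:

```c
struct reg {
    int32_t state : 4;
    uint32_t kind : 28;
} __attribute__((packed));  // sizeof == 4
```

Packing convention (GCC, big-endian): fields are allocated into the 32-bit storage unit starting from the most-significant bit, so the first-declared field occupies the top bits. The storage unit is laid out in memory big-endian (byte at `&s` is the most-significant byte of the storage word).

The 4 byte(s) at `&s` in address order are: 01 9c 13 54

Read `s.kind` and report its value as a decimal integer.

27005780

[0]=0x01 [1]=0x9c [2]=0x13 [3]=0x54 (big-endian) → word 0x019c1354
state:4 @ bit 28 → (0x019c1354>>28)&0xf = 0x0
kind:28 @ bit 0 → (0x019c1354>>0)&0xfffffff = 0x19c1354  ←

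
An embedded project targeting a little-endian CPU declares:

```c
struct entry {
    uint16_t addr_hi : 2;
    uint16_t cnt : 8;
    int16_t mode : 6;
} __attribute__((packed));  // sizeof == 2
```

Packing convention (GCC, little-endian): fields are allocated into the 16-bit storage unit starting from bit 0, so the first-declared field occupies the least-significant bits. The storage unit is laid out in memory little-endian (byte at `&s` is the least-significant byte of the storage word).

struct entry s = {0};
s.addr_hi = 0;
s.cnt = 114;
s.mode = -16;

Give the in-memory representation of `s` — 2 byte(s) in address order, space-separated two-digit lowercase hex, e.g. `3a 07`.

addr_hi (2b) val=0 bits=0x0 at bit 0: 0x0000
cnt (8b) val=114 bits=0x72 at bit 2: 0x01c8
mode (6b) val=-16 bits=0x30 at bit 10: 0xc1c8
word = 0xc1c8 → little-endian bytes:
  [0]=0xc8  [1]=0xc1

c8 c1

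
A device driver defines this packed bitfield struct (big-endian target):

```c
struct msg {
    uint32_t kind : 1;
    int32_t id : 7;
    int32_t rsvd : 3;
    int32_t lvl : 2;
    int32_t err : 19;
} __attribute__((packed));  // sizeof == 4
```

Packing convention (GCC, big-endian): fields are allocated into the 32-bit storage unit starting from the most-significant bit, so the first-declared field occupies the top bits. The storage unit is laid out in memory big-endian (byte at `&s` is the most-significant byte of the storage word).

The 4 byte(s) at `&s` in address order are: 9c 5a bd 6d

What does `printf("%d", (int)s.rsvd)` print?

[0]=0x9c [1]=0x5a [2]=0xbd [3]=0x6d (big-endian) → word 0x9c5abd6d
kind:1 @ bit 31 → (0x9c5abd6d>>31)&0x1 = 0x1
id:7 @ bit 24 → (0x9c5abd6d>>24)&0x7f = 0x1c
rsvd:3 @ bit 21 → (0x9c5abd6d>>21)&0x7 = 0x2  ←
lvl:2 @ bit 19 → (0x9c5abd6d>>19)&0x3 = 0x3
err:19 @ bit 0 → (0x9c5abd6d>>0)&0x7ffff = 0x2bd6d
rsvd signed 3b, MSB=0: value = 2

2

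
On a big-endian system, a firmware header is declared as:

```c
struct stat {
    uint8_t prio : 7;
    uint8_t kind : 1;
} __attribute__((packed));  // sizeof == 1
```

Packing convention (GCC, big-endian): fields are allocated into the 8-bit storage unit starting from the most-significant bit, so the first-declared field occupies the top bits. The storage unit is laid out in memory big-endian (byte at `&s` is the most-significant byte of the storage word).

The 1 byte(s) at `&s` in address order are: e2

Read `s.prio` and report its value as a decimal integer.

113

[0]=0xe2 (big-endian) → word 0xe2
prio:7 @ bit 1 → (0xe2>>1)&0x7f = 0x71  ←
kind:1 @ bit 0 → (0xe2>>0)&0x1 = 0x0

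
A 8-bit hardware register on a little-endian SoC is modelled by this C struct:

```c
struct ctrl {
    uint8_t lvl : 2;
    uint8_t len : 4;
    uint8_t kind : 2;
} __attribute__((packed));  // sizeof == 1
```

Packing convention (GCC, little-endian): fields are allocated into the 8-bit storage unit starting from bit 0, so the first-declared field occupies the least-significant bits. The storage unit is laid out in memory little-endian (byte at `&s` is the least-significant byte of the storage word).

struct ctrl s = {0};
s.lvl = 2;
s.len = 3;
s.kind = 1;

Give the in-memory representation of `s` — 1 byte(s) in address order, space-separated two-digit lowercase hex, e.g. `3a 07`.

4e

lvl:2 = 2 → 0x2 << 0 → word 0x02
len:4 = 3 → 0x3 << 2 → word 0x0e
kind:2 = 1 → 0x1 << 6 → word 0x4e
word = 0x4e → little-endian bytes:
  [0]=0x4e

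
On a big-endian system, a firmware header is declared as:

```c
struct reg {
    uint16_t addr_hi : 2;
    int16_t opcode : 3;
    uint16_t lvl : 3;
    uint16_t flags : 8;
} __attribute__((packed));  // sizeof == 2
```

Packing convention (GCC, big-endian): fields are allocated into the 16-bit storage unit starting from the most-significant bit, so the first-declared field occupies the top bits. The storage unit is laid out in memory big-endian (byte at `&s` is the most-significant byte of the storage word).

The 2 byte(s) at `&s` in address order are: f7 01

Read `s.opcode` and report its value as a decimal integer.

-2

[0]=0xf7 [1]=0x01 (big-endian) → word 0xf701
addr_hi [14+:2] = (word>>14) & 0x3 = 3
opcode [11+:3] = (word>>11) & 0x7 = 6  ←
lvl [8+:3] = (word>>8) & 0x7 = 7
flags [0+:8] = (word>>0) & 0xff = 1
opcode signed 3b, MSB=1: 6 - 8 = -2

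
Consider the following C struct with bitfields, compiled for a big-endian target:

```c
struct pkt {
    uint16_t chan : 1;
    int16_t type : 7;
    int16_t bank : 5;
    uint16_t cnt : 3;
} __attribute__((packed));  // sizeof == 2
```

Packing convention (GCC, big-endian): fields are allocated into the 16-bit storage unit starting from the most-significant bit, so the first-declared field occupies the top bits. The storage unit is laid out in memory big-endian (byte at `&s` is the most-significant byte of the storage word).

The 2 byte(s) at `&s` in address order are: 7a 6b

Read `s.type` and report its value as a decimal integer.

-6

[0]=0x7a [1]=0x6b (big-endian) → word 0x7a6b
chan:1 @ bit 15 → (0x7a6b>>15)&0x1 = 0x0
type:7 @ bit 8 → (0x7a6b>>8)&0x7f = 0x7a  ←
bank:5 @ bit 3 → (0x7a6b>>3)&0x1f = 0xd
cnt:3 @ bit 0 → (0x7a6b>>0)&0x7 = 0x3
type signed 7b, MSB=1: 122 - 128 = -6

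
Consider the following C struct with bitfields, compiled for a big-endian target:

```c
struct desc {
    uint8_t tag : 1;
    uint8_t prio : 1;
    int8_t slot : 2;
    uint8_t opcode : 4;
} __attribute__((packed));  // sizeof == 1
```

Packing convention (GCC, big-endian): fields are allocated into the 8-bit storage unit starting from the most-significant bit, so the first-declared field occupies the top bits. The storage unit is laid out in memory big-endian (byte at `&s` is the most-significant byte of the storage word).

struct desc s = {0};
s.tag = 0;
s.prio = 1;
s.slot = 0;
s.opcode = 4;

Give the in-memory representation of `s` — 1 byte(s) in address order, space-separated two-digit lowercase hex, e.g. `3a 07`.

44

tag:1 = 0 → 0x0 << 7 → word 0x00
prio:1 = 1 → 0x1 << 6 → word 0x40
slot:2 = 0 → 0x0 << 4 → word 0x40
opcode:4 = 4 → 0x4 << 0 → word 0x44
word = 0x44 → big-endian bytes:
  [0]=0x44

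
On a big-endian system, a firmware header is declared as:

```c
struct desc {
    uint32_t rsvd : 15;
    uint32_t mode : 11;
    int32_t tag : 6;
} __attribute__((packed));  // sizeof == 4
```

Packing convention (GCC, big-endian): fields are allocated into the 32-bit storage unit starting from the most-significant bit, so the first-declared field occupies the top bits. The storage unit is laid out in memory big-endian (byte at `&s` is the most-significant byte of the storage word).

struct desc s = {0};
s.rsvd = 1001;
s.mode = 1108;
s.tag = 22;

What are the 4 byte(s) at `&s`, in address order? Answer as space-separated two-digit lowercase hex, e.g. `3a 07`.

rsvd:15 = 1001 → 0x3e9 << 17 → word 0x07d20000
mode:11 = 1108 → 0x454 << 6 → word 0x07d31500
tag:6 = 22 → 0x16 << 0 → word 0x07d31516
word = 0x07d31516 → big-endian bytes:
  [0]=0x07  [1]=0xd3  [2]=0x15  [3]=0x16

07 d3 15 16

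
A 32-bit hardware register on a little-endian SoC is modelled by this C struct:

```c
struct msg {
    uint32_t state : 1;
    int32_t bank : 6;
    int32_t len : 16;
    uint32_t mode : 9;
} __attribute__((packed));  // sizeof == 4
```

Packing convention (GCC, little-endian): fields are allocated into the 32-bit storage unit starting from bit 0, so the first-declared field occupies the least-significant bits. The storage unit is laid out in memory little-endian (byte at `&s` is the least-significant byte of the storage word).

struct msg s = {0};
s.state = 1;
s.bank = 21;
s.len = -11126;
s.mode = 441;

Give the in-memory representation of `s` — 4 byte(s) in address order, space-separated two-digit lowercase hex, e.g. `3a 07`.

[0+:1] state=1 & 0x1 = 0x1; word=0x00000001
[1+:6] bank=21 & 0x3f = 0x15; word=0x0000002b
[7+:16] len=-11126 & 0xffff = 0xd48a; word=0x006a452b
[23+:9] mode=441 & 0x1ff = 0x1b9; word=0xdcea452b
word = 0xdcea452b → little-endian bytes:
  [0]=0x2b  [1]=0x45  [2]=0xea  [3]=0xdc

2b 45 ea dc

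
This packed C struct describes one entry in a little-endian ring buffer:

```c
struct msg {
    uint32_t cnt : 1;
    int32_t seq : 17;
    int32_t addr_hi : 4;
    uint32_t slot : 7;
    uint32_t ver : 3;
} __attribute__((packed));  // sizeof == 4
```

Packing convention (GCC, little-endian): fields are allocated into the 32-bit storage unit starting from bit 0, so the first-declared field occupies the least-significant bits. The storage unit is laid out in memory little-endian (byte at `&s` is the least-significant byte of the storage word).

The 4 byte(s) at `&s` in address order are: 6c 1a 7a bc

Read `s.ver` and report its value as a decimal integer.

5

[0]=0x6c [1]=0x1a [2]=0x7a [3]=0xbc (little-endian) → word 0xbc7a1a6c
cnt [0+:1] = (word>>0) & 0x1 = 0
seq [1+:17] = (word>>1) & 0x1ffff = 68918
addr_hi [18+:4] = (word>>18) & 0xf = 14
slot [22+:7] = (word>>22) & 0x7f = 113
ver [29+:3] = (word>>29) & 0x7 = 5  ←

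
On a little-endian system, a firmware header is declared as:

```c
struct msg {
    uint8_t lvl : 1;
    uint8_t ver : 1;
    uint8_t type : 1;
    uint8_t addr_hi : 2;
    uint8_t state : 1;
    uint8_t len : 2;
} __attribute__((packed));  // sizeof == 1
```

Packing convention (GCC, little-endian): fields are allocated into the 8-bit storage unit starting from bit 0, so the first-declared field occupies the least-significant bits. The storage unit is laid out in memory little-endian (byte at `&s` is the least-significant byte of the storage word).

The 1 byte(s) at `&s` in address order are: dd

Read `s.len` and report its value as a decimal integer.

[0]=0xdd (little-endian) → word 0xdd
lvl:1 @ bit 0 → (0xdd>>0)&0x1 = 0x1
ver:1 @ bit 1 → (0xdd>>1)&0x1 = 0x0
type:1 @ bit 2 → (0xdd>>2)&0x1 = 0x1
addr_hi:2 @ bit 3 → (0xdd>>3)&0x3 = 0x3
state:1 @ bit 5 → (0xdd>>5)&0x1 = 0x0
len:2 @ bit 6 → (0xdd>>6)&0x3 = 0x3  ←

3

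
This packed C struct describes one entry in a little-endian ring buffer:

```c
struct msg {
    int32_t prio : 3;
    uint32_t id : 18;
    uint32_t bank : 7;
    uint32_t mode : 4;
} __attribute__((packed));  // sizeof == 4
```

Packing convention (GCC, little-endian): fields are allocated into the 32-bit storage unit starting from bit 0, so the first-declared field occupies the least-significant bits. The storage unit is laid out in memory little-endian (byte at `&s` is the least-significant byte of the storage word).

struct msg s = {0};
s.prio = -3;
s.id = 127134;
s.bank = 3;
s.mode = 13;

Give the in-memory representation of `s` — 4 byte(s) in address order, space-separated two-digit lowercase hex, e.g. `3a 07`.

f5 84 6f d0

prio:3 = -3 → 0x5 << 0 → word 0x00000005
id:18 = 127134 → 0x1f09e << 3 → word 0x000f84f5
bank:7 = 3 → 0x3 << 21 → word 0x006f84f5
mode:4 = 13 → 0xd << 28 → word 0xd06f84f5
word = 0xd06f84f5 → little-endian bytes:
  [0]=0xf5  [1]=0x84  [2]=0x6f  [3]=0xd0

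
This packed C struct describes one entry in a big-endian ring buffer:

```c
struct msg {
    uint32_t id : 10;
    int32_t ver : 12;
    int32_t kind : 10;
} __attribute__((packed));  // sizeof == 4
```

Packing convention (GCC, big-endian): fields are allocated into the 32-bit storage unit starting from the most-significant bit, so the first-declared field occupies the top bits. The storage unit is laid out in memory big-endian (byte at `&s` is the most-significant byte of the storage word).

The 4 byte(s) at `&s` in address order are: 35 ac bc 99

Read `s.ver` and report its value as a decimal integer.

[0]=0x35 [1]=0xac [2]=0xbc [3]=0x99 (big-endian) → word 0x35acbc99
id [22+:10] = (word>>22) & 0x3ff = 214
ver [10+:12] = (word>>10) & 0xfff = 2863  ←
kind [0+:10] = (word>>0) & 0x3ff = 153
ver signed 12b, MSB=1: 2863 - 4096 = -1233

-1233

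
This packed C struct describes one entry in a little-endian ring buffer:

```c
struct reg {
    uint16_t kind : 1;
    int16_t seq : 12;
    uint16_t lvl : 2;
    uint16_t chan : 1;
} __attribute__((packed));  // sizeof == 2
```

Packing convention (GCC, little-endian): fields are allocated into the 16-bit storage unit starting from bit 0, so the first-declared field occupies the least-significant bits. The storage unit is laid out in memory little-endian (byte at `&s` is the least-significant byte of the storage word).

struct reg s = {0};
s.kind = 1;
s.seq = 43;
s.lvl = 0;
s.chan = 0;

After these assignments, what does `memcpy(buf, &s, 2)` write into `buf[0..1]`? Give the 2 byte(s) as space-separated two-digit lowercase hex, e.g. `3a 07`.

kind (1b) val=1 bits=0x1 at bit 0: 0x0001
seq (12b) val=43 bits=0x2b at bit 1: 0x0057
lvl (2b) val=0 bits=0x0 at bit 13: 0x0057
chan (1b) val=0 bits=0x0 at bit 15: 0x0057
word = 0x0057 → little-endian bytes:
  [0]=0x57  [1]=0x00

57 00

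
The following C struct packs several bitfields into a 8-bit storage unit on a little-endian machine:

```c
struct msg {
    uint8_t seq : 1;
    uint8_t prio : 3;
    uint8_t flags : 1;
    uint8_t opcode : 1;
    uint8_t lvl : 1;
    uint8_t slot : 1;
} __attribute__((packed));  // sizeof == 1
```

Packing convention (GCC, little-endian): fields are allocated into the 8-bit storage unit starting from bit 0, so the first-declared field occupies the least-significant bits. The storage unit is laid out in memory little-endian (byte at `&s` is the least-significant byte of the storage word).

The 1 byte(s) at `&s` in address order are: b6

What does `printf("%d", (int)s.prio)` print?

3

[0]=0xb6 (little-endian) → word 0xb6
seq:1 @ bit 0 → (0xb6>>0)&0x1 = 0x0
prio:3 @ bit 1 → (0xb6>>1)&0x7 = 0x3  ←
flags:1 @ bit 4 → (0xb6>>4)&0x1 = 0x1
opcode:1 @ bit 5 → (0xb6>>5)&0x1 = 0x1
lvl:1 @ bit 6 → (0xb6>>6)&0x1 = 0x0
slot:1 @ bit 7 → (0xb6>>7)&0x1 = 0x1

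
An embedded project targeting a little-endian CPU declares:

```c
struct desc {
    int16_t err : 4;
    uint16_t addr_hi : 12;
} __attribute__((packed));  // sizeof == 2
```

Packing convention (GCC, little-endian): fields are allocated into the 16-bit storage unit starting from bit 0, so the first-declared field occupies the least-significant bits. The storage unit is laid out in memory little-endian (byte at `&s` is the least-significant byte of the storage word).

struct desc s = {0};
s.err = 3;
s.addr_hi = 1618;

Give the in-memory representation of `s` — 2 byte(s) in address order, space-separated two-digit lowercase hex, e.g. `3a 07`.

[0+:4] err=3 & 0xf = 0x3; word=0x0003
[4+:12] addr_hi=1618 & 0xfff = 0x652; word=0x6523
word = 0x6523 → little-endian bytes:
  [0]=0x23  [1]=0x65

23 65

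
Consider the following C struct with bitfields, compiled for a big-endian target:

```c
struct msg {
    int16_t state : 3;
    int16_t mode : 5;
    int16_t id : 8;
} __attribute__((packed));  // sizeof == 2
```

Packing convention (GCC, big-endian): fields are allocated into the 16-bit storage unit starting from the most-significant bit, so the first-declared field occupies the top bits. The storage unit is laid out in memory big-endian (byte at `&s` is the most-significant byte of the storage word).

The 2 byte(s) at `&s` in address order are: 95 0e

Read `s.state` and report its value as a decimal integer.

-4

[0]=0x95 [1]=0x0e (big-endian) → word 0x950e
state:3 @ bit 13 → (0x950e>>13)&0x7 = 0x4  ←
mode:5 @ bit 8 → (0x950e>>8)&0x1f = 0x15
id:8 @ bit 0 → (0x950e>>0)&0xff = 0xe
state signed 3b, MSB=1: 4 - 8 = -4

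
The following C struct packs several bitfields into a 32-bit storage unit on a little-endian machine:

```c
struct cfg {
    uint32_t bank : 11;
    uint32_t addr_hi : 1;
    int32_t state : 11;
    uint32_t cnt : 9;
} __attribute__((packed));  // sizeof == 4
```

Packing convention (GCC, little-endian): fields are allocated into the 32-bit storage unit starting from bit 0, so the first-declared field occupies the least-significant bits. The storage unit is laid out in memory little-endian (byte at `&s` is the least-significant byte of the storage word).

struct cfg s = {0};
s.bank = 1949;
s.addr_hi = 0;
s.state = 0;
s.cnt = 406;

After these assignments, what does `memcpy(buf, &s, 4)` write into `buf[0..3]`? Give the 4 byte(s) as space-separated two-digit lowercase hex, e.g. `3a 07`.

bank (11b) val=1949 bits=0x79d at bit 0: 0x0000079d
addr_hi (1b) val=0 bits=0x0 at bit 11: 0x0000079d
state (11b) val=0 bits=0x0 at bit 12: 0x0000079d
cnt (9b) val=406 bits=0x196 at bit 23: 0xcb00079d
word = 0xcb00079d → little-endian bytes:
  [0]=0x9d  [1]=0x07  [2]=0x00  [3]=0xcb

9d 07 00 cb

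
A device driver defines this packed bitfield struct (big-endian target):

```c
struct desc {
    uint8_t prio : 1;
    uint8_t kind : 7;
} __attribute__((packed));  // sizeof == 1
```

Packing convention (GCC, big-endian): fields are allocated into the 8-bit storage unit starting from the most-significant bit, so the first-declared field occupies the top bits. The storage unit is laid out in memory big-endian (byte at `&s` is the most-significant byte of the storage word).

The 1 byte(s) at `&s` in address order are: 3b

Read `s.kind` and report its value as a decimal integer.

59

[0]=0x3b (big-endian) → word 0x3b
prio [7+:1] = (word>>7) & 0x1 = 0
kind [0+:7] = (word>>0) & 0x7f = 59  ←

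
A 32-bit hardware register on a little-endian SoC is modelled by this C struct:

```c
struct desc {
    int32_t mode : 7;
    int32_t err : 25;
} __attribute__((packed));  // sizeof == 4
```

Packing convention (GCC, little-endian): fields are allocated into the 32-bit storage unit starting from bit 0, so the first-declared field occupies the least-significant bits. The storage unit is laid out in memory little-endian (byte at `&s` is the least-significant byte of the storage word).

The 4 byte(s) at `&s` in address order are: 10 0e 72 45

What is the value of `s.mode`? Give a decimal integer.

16

[0]=0x10 [1]=0x0e [2]=0x72 [3]=0x45 (little-endian) → word 0x45720e10
mode:7 @ bit 0 → (0x45720e10>>0)&0x7f = 0x10  ←
err:25 @ bit 7 → (0x45720e10>>7)&0x1ffffff = 0x8ae41c
mode signed 7b, MSB=0: value = 16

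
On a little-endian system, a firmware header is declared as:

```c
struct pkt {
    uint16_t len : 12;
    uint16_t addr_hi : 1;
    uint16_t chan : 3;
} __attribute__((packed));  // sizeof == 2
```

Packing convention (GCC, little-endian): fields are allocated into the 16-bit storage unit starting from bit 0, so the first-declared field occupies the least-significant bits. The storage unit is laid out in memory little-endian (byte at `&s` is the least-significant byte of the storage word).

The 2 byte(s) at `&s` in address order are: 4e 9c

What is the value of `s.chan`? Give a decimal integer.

[0]=0x4e [1]=0x9c (little-endian) → word 0x9c4e
len [0+:12] = (word>>0) & 0xfff = 3150
addr_hi [12+:1] = (word>>12) & 0x1 = 1
chan [13+:3] = (word>>13) & 0x7 = 4  ←

4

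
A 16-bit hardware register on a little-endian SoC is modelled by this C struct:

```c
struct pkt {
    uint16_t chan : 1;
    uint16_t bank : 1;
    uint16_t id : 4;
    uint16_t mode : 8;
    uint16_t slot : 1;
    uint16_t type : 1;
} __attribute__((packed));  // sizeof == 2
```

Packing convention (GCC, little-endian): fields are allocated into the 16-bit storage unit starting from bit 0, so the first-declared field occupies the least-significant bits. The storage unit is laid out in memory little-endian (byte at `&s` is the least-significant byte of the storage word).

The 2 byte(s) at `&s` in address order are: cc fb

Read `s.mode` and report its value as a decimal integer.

[0]=0xcc [1]=0xfb (little-endian) → word 0xfbcc
chan:1 @ bit 0 → (0xfbcc>>0)&0x1 = 0x0
bank:1 @ bit 1 → (0xfbcc>>1)&0x1 = 0x0
id:4 @ bit 2 → (0xfbcc>>2)&0xf = 0x3
mode:8 @ bit 6 → (0xfbcc>>6)&0xff = 0xef  ←
slot:1 @ bit 14 → (0xfbcc>>14)&0x1 = 0x1
type:1 @ bit 15 → (0xfbcc>>15)&0x1 = 0x1

239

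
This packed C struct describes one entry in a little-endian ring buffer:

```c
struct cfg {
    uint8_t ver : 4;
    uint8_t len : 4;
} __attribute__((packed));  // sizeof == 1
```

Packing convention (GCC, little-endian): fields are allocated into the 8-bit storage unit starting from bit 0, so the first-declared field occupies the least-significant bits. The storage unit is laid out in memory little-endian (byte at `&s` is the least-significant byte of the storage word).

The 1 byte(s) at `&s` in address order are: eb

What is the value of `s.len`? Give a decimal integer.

[0]=0xeb (little-endian) → word 0xeb
ver [0+:4] = (word>>0) & 0xf = 11
len [4+:4] = (word>>4) & 0xf = 14  ←

14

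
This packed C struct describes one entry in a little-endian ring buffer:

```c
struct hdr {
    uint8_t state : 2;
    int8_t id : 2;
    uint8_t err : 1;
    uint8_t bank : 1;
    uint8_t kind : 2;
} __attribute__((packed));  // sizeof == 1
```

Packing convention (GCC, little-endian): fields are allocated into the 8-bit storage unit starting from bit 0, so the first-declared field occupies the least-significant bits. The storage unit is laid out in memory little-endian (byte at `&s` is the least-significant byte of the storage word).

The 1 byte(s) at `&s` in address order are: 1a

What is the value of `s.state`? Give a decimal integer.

[0]=0x1a (little-endian) → word 0x1a
state [0+:2] = (word>>0) & 0x3 = 2  ←
id [2+:2] = (word>>2) & 0x3 = 2
err [4+:1] = (word>>4) & 0x1 = 1
bank [5+:1] = (word>>5) & 0x1 = 0
kind [6+:2] = (word>>6) & 0x3 = 0

2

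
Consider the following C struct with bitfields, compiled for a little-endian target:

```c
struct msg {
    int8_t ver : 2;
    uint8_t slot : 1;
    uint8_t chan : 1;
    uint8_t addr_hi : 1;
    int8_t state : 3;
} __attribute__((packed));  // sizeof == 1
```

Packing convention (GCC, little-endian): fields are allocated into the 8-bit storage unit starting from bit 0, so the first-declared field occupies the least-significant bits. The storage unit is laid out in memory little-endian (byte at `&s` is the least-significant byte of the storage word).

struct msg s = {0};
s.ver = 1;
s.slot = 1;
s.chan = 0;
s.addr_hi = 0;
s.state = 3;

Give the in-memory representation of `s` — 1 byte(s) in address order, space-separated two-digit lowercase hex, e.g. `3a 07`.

65

[0+:2] ver=1 & 0x3 = 0x1; word=0x01
[2+:1] slot=1 & 0x1 = 0x1; word=0x05
[3+:1] chan=0 & 0x1 = 0x0; word=0x05
[4+:1] addr_hi=0 & 0x1 = 0x0; word=0x05
[5+:3] state=3 & 0x7 = 0x3; word=0x65
word = 0x65 → little-endian bytes:
  [0]=0x65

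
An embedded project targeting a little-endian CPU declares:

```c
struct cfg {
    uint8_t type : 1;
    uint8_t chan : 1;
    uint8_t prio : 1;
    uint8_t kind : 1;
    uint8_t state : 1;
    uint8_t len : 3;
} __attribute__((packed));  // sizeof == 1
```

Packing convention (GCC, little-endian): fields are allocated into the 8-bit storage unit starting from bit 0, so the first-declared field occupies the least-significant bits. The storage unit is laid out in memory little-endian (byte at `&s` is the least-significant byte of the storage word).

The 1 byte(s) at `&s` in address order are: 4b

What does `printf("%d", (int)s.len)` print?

2

[0]=0x4b (little-endian) → word 0x4b
type:1 @ bit 0 → (0x4b>>0)&0x1 = 0x1
chan:1 @ bit 1 → (0x4b>>1)&0x1 = 0x1
prio:1 @ bit 2 → (0x4b>>2)&0x1 = 0x0
kind:1 @ bit 3 → (0x4b>>3)&0x1 = 0x1
state:1 @ bit 4 → (0x4b>>4)&0x1 = 0x0
len:3 @ bit 5 → (0x4b>>5)&0x7 = 0x2  ←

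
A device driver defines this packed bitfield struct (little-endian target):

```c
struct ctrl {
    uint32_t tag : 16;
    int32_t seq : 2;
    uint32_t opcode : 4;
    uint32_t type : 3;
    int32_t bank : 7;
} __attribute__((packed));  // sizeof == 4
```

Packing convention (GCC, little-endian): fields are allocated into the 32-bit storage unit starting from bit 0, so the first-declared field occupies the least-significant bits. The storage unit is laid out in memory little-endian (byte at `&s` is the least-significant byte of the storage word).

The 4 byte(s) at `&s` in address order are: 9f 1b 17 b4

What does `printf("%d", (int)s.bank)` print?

-38

[0]=0x9f [1]=0x1b [2]=0x17 [3]=0xb4 (little-endian) → word 0xb4171b9f
tag [0+:16] = (word>>0) & 0xffff = 7071
seq [16+:2] = (word>>16) & 0x3 = 3
opcode [18+:4] = (word>>18) & 0xf = 5
type [22+:3] = (word>>22) & 0x7 = 0
bank [25+:7] = (word>>25) & 0x7f = 90  ←
bank signed 7b, MSB=1: 90 - 128 = -38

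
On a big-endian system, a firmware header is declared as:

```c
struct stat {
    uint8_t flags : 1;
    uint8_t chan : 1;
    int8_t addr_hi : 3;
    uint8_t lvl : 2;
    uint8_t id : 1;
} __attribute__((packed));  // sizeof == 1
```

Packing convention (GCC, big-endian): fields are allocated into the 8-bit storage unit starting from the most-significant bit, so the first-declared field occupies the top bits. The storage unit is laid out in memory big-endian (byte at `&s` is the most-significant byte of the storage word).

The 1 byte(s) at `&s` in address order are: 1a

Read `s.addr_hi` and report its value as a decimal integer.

3

[0]=0x1a (big-endian) → word 0x1a
flags [7+:1] = (word>>7) & 0x1 = 0
chan [6+:1] = (word>>6) & 0x1 = 0
addr_hi [3+:3] = (word>>3) & 0x7 = 3  ←
lvl [1+:2] = (word>>1) & 0x3 = 1
id [0+:1] = (word>>0) & 0x1 = 0
addr_hi signed 3b, MSB=0: value = 3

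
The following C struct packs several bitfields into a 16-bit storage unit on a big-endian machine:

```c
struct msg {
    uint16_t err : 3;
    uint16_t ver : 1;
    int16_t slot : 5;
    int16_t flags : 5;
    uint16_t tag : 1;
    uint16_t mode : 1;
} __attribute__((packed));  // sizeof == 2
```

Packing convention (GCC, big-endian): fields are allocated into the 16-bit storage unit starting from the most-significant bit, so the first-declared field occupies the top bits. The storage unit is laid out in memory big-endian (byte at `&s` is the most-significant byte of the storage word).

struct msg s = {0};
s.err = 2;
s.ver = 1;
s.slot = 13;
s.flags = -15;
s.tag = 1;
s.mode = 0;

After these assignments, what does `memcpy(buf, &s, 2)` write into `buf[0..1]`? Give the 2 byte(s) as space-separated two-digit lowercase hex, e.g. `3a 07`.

56 c6

[13+:3] err=2 & 0x7 = 0x2; word=0x4000
[12+:1] ver=1 & 0x1 = 0x1; word=0x5000
[7+:5] slot=13 & 0x1f = 0xd; word=0x5680
[2+:5] flags=-15 & 0x1f = 0x11; word=0x56c4
[1+:1] tag=1 & 0x1 = 0x1; word=0x56c6
[0+:1] mode=0 & 0x1 = 0x0; word=0x56c6
word = 0x56c6 → big-endian bytes:
  [0]=0x56  [1]=0xc6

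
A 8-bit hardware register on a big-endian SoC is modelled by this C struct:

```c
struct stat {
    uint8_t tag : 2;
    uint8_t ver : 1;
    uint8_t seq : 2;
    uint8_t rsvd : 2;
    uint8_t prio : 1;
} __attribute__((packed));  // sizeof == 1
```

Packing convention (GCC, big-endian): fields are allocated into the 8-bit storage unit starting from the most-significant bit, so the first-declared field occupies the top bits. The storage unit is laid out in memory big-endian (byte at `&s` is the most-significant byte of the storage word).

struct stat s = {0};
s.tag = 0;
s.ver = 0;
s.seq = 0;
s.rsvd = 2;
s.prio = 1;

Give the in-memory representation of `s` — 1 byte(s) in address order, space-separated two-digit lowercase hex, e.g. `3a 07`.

tag (2b) val=0 bits=0x0 at bit 6: 0x00
ver (1b) val=0 bits=0x0 at bit 5: 0x00
seq (2b) val=0 bits=0x0 at bit 3: 0x00
rsvd (2b) val=2 bits=0x2 at bit 1: 0x04
prio (1b) val=1 bits=0x1 at bit 0: 0x05
word = 0x05 → big-endian bytes:
  [0]=0x05

05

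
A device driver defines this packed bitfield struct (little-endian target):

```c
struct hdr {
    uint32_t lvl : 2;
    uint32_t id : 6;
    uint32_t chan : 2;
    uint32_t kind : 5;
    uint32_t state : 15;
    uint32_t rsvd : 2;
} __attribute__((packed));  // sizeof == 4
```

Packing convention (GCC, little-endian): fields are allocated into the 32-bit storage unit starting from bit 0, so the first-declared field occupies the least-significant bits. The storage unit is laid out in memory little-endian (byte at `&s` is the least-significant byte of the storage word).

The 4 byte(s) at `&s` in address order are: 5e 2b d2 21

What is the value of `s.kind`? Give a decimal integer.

10

[0]=0x5e [1]=0x2b [2]=0xd2 [3]=0x21 (little-endian) → word 0x21d22b5e
lvl [0+:2] = (word>>0) & 0x3 = 2
id [2+:6] = (word>>2) & 0x3f = 23
chan [8+:2] = (word>>8) & 0x3 = 3
kind [10+:5] = (word>>10) & 0x1f = 10  ←
state [15+:15] = (word>>15) & 0x7fff = 17316
rsvd [30+:2] = (word>>30) & 0x3 = 0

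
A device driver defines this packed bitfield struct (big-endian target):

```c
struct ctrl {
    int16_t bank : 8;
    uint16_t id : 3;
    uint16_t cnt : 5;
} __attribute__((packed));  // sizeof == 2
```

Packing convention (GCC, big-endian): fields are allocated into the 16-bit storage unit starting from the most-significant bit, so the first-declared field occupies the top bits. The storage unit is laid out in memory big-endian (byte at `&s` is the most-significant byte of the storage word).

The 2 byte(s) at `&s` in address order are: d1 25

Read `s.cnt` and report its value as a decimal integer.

5

[0]=0xd1 [1]=0x25 (big-endian) → word 0xd125
bank:8 @ bit 8 → (0xd125>>8)&0xff = 0xd1
id:3 @ bit 5 → (0xd125>>5)&0x7 = 0x1
cnt:5 @ bit 0 → (0xd125>>0)&0x1f = 0x5  ←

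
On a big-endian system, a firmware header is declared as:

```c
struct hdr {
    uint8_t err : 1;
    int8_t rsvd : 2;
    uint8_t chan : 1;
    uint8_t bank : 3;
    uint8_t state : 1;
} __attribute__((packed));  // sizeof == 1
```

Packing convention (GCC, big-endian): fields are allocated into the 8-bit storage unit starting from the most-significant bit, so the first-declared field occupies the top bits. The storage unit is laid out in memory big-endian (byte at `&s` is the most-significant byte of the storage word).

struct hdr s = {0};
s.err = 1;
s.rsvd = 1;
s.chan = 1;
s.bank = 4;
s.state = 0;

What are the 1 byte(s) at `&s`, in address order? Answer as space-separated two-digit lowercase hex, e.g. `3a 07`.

b8

err (1b) val=1 bits=0x1 at bit 7: 0x80
rsvd (2b) val=1 bits=0x1 at bit 5: 0xa0
chan (1b) val=1 bits=0x1 at bit 4: 0xb0
bank (3b) val=4 bits=0x4 at bit 1: 0xb8
state (1b) val=0 bits=0x0 at bit 0: 0xb8
word = 0xb8 → big-endian bytes:
  [0]=0xb8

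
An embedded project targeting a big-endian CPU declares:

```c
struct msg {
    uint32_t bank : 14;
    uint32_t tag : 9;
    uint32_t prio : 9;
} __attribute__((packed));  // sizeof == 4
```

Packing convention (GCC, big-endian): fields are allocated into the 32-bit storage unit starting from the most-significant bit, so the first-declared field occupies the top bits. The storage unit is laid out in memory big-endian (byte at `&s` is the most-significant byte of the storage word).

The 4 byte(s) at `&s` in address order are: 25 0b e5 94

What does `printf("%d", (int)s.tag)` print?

498

[0]=0x25 [1]=0x0b [2]=0xe5 [3]=0x94 (big-endian) → word 0x250be594
bank [18+:14] = (word>>18) & 0x3fff = 2370
tag [9+:9] = (word>>9) & 0x1ff = 498  ←
prio [0+:9] = (word>>0) & 0x1ff = 404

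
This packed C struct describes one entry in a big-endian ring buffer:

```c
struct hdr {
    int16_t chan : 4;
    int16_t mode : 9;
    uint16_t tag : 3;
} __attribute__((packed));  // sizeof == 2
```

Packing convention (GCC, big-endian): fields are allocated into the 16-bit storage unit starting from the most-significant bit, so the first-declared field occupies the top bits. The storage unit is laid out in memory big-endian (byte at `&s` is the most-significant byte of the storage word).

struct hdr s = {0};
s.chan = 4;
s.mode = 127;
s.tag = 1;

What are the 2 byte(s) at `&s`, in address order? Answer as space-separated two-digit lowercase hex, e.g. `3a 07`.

[12+:4] chan=4 & 0xf = 0x4; word=0x4000
[3+:9] mode=127 & 0x1ff = 0x7f; word=0x43f8
[0+:3] tag=1 & 0x7 = 0x1; word=0x43f9
word = 0x43f9 → big-endian bytes:
  [0]=0x43  [1]=0xf9

43 f9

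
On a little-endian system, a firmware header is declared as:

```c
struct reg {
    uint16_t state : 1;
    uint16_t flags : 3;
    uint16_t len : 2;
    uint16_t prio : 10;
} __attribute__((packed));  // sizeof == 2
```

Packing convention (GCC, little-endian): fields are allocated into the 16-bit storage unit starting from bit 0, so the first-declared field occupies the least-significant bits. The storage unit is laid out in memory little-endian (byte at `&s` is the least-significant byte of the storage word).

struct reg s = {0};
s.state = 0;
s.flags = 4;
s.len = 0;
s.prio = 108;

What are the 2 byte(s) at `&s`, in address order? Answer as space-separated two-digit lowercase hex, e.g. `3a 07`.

state (1b) val=0 bits=0x0 at bit 0: 0x0000
flags (3b) val=4 bits=0x4 at bit 1: 0x0008
len (2b) val=0 bits=0x0 at bit 4: 0x0008
prio (10b) val=108 bits=0x6c at bit 6: 0x1b08
word = 0x1b08 → little-endian bytes:
  [0]=0x08  [1]=0x1b

08 1b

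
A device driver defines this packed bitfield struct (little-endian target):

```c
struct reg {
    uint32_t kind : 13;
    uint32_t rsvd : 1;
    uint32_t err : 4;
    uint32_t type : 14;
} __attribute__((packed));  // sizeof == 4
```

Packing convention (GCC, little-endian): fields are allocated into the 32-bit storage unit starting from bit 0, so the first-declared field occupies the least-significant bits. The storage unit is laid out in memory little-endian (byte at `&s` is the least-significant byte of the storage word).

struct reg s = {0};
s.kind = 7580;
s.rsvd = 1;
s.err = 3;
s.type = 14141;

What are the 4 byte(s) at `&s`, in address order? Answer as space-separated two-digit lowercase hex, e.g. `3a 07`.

[0+:13] kind=7580 & 0x1fff = 0x1d9c; word=0x00001d9c
[13+:1] rsvd=1 & 0x1 = 0x1; word=0x00003d9c
[14+:4] err=3 & 0xf = 0x3; word=0x0000fd9c
[18+:14] type=14141 & 0x3fff = 0x373d; word=0xdcf4fd9c
word = 0xdcf4fd9c → little-endian bytes:
  [0]=0x9c  [1]=0xfd  [2]=0xf4  [3]=0xdc

9c fd f4 dc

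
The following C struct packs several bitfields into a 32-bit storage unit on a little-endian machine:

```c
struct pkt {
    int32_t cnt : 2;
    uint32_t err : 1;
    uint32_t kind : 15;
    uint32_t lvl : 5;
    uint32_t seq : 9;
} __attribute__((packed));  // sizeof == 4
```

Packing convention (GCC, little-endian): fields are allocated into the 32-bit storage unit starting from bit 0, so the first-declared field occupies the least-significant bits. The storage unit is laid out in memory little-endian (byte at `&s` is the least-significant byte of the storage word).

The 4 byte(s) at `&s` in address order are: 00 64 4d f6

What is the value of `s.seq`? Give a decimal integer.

[0]=0x00 [1]=0x64 [2]=0x4d [3]=0xf6 (little-endian) → word 0xf64d6400
cnt [0+:2] = (word>>0) & 0x3 = 0
err [2+:1] = (word>>2) & 0x1 = 0
kind [3+:15] = (word>>3) & 0x7fff = 11392
lvl [18+:5] = (word>>18) & 0x1f = 19
seq [23+:9] = (word>>23) & 0x1ff = 492  ←

492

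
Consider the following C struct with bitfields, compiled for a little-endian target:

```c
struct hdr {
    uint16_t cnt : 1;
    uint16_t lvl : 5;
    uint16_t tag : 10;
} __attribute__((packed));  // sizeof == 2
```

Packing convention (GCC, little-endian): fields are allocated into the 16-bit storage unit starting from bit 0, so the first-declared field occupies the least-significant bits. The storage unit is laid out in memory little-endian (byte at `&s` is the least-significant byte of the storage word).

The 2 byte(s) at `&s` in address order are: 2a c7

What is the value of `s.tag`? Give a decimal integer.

796

[0]=0x2a [1]=0xc7 (little-endian) → word 0xc72a
cnt:1 @ bit 0 → (0xc72a>>0)&0x1 = 0x0
lvl:5 @ bit 1 → (0xc72a>>1)&0x1f = 0x15
tag:10 @ bit 6 → (0xc72a>>6)&0x3ff = 0x31c  ←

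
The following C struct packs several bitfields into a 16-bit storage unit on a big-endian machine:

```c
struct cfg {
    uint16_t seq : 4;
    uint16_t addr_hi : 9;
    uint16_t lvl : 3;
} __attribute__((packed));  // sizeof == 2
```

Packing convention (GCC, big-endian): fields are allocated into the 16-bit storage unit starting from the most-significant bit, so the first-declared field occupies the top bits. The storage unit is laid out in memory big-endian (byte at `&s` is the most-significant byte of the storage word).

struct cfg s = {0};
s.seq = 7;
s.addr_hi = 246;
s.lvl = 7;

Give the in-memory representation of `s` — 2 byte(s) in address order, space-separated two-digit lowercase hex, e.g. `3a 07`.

[12+:4] seq=7 & 0xf = 0x7; word=0x7000
[3+:9] addr_hi=246 & 0x1ff = 0xf6; word=0x77b0
[0+:3] lvl=7 & 0x7 = 0x7; word=0x77b7
word = 0x77b7 → big-endian bytes:
  [0]=0x77  [1]=0xb7

77 b7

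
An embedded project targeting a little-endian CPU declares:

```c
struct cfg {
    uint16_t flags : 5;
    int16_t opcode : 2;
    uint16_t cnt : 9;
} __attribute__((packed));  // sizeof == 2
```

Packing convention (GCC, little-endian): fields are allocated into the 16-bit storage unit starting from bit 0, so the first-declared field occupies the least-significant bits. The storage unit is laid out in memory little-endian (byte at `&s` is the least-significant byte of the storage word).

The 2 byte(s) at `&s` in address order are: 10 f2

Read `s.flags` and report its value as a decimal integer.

16

[0]=0x10 [1]=0xf2 (little-endian) → word 0xf210
flags [0+:5] = (word>>0) & 0x1f = 16  ←
opcode [5+:2] = (word>>5) & 0x3 = 0
cnt [7+:9] = (word>>7) & 0x1ff = 484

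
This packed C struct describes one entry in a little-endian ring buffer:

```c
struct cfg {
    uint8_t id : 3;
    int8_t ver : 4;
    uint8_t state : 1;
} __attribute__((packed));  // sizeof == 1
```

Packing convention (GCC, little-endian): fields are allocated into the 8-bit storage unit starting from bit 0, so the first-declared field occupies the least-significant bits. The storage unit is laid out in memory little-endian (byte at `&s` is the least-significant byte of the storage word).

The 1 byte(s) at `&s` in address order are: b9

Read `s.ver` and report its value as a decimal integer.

7

[0]=0xb9 (little-endian) → word 0xb9
id [0+:3] = (word>>0) & 0x7 = 1
ver [3+:4] = (word>>3) & 0xf = 7  ←
state [7+:1] = (word>>7) & 0x1 = 1
ver signed 4b, MSB=0: value = 7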